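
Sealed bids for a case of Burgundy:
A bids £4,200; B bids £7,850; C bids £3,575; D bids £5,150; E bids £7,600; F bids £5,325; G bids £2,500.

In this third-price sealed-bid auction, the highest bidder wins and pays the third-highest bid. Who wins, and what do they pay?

Bids ranked: 7,850 (B) > 7,600 (E) > 5,325 (F) > 5,150 (D) > 4,200 (A) > 3,575 (C) > …
B is highest; pays the third-highest bid, £5,325.

B pays £5,325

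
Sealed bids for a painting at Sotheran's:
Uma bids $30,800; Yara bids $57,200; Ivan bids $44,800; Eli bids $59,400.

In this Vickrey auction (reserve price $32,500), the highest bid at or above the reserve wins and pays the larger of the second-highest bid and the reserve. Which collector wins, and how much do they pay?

Eli pays $57,200

Vickrey auction (reserve price $32,500): the highest bid at or above the reserve wins and pays the larger of the second-highest bid and the reserve.
Bids ranked: 59,400 (Eli) > 57,200 (Yara) > 44,800 (Ivan) > 30,800 (Uma)
Highest eligible bid: Eli at $59,400.
max(second-highest $57,200, reserve $32,500) = $57,200; the reserve does not bind.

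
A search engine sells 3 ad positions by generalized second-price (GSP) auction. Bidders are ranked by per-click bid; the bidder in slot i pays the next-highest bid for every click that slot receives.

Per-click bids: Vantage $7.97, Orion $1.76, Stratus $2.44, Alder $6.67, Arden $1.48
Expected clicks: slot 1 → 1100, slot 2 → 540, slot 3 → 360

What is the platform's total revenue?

Total revenue: $9288.20

Per-click bids in order: $7.97 (Vantage) > $6.67 (Alder) > $2.44 (Stratus) > $1.76 (Orion) > …
Slot 1: Vantage pays $6.67 × 1100 = $7337.00
Slot 2: Alder pays $2.44 × 540 = $1317.60
Slot 3: Stratus pays $1.76 × 360 = $633.60
Total = $9288.20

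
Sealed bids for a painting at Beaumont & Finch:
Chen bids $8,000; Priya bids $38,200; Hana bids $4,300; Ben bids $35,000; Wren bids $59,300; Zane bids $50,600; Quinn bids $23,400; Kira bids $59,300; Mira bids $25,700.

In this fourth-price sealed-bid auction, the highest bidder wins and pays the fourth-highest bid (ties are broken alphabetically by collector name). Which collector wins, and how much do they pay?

Fourth-price sealed-bid auction: the highest bidder wins and pays the fourth-highest bid.
Bids in order: 59,300 (Kira) > 59,300 (Wren) > 50,600 (Zane) > 38,200 (Priya) > 35,000 (Ben) > 25,700 (Mira) > …
Kira and Wren tie at $59,300; tie-break gives it to Kira.
Kira wins; payment is bid #4 in the ranking = $38,200.

Kira pays $38,200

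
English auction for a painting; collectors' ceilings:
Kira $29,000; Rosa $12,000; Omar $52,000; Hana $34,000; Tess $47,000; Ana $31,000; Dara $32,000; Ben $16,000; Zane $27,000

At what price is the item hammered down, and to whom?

Omar wins at $47,000

Ascending (English) auction: the price rises until one bidder remains; the winner pays the price at which the last rival dropped out.
Limits ranked: 52,000 (Omar) > 47,000 (Tess) > 34,000 (Hana) > 32,000 (Dara) > 31,000 (Ana) > 29,000 (Kira) > …
Tess is the last rival to drop out, at $47,000; Omar remains and wins at that price.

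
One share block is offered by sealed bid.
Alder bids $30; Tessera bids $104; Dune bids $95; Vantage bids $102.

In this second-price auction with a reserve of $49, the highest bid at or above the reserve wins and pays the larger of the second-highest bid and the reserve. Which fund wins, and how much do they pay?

Tessera pays $102

Sorting bids: 104 (Tessera) > 102 (Vantage) > 95 (Dune) > 30 (Alder)
Tessera has the top bid at or above the reserve ($104).
Second-highest bid $102 exceeds the reserve $49 → payment $102.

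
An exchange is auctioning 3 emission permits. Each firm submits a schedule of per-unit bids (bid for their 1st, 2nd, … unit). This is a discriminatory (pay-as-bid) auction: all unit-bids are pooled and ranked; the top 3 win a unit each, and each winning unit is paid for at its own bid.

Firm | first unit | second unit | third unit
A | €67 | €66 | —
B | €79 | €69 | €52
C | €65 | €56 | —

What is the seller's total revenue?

Merging the schedules and taking the best 3: 79 (B-1), 69 (B-2), 67 (A-1)
Next rejected bid: €66 (not a price — pay-as-bid).
Each winning unit pays its own bid.
Revenue = 79 + 69 + 67 = €215.

Total revenue: €215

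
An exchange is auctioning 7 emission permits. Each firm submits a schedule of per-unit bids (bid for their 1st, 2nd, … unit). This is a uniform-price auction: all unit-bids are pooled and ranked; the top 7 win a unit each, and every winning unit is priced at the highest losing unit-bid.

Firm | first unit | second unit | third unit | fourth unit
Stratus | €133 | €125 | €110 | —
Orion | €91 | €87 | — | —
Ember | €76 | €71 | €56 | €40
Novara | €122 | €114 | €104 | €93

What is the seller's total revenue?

All unit-bids, highest first — top 7: 133 (Stratus-1), 125 (Stratus-2), 122 (Novara-1), 114 (Novara-2), 110 (Stratus-3), 104 (Novara-3), 93 (Novara-4)
Highest rejected unit-bid = €91.
Allocation: Novara 4, Stratus 3. Every unit priced at €91.
Revenue = 7 × 91 = €637.

Total revenue: €637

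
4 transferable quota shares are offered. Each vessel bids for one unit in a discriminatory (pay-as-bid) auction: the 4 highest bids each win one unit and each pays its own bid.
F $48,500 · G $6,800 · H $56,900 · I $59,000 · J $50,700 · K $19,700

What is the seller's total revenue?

Ordering the bids: 59,000 (I), 56,900 (H), 50,700 (J), 48,500 (F), 19,700 (K), 6,800 (G)
Winners (4 units): I, H, J, F.
Total revenue = 59,000 + 56,900 + 50,700 + 48,500 = $215,100.

Total revenue: $215,100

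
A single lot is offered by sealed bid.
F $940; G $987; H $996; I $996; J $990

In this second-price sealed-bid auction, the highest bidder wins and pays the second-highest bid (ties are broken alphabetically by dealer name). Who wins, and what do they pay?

Second-price sealed-bid auction: the highest bidder wins and pays the second-highest bid.
Sorting bids: 996 (H) > 996 (I) > 990 (J) > 987 (G) > 940 (F)
Tie at $996 → H wins by tie-break.
H wins with the highest bid; price is set by the runner-up at $996.

H pays $996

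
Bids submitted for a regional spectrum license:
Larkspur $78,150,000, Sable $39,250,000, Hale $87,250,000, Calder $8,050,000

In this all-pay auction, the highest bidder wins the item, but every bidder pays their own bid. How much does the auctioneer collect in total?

Total revenue: $212,700,000

Bids in order: 87,250,000 (Hale) > 78,150,000 (Larkspur) > 39,250,000 (Sable) > 8,050,000 (Calder)
Hale wins with the top bid; all bids are sunk regardless.
Every bidder forfeits their bid regardless of winning.
Revenue = 78,150,000 + 39,250,000 + 87,250,000 + 8,050,000 = $212,700,000.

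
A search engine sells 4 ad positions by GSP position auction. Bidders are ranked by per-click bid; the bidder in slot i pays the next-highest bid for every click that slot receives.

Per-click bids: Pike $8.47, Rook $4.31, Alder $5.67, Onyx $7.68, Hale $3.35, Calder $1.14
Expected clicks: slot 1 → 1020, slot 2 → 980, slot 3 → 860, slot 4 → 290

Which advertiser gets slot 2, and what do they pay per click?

Per-click bids in order: $8.47 (Pike) > $7.68 (Onyx) > $5.67 (Alder) > $4.31 (Rook) > $3.35 (Hale) > …
Slot 2 goes to the second-ranked bidder, Onyx, who pays the next bid down: $5.67/click.

Onyx; $5.67 per click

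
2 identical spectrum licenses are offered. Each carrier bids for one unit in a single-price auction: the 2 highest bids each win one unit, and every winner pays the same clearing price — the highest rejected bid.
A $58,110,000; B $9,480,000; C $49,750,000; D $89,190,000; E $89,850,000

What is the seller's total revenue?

Bids ranked high→low: 89,850,000 (E), 89,190,000 (D), 58,110,000 (A), 49,750,000 (C), …
Top 2: E, D.
Highest unsuccessful bid: $58,110,000 → clearing price.
Total revenue = 2 × $58,110,000 = $116,220,000.

Total revenue: $116,220,000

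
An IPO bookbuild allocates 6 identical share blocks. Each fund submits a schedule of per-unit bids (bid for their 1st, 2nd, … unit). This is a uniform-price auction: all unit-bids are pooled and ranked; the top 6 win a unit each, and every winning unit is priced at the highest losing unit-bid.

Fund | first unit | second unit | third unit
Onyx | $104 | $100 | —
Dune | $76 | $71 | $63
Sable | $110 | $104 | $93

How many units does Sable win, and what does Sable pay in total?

Sable: 3 units, pays $213

Merging the schedules and taking the best 6: 110 (Sable-1), 104 (Onyx-1), 104 (Sable-2), 100 (Onyx-2), 93 (Sable-3), 76 (Dune-1)
The (k+1)-th unit-bid is $71.
Sable wins 3 unit(s) at $71 each.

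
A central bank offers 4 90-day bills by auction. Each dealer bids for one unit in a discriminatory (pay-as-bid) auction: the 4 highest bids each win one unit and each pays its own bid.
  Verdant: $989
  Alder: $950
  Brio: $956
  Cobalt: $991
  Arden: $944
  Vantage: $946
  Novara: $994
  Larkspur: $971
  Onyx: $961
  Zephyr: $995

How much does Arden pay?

Ordering the bids: 995 (Zephyr), 994 (Novara), 991 (Cobalt), 989 (Verdant), 971 (Larkspur), 961 (Onyx), …
Winners (4 units): Zephyr, Novara, Cobalt, Verdant.
Arden does not win → $0.

Arden pays $0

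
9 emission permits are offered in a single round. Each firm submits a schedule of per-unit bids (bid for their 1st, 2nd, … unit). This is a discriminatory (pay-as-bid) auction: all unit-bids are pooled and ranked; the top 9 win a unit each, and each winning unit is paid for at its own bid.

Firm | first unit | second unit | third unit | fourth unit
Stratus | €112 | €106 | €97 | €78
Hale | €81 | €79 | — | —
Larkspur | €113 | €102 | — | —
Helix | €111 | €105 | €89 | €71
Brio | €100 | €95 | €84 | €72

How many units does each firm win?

Brio 2, Helix 2, Larkspur 2, Stratus 3

Pooled unit-bids ranked (top 9): 113 (Larkspur-1), 112 (Stratus-1), 111 (Helix-1), 106 (Stratus-2), 105 (Helix-2), 102 (Larkspur-2), 100 (Brio-1), 97 (Stratus-3), 95 (Brio-2)
Next rejected bid: €89 (not a price — pay-as-bid).
Allocation: Brio 2, Helix 2, Larkspur 2, Stratus 3.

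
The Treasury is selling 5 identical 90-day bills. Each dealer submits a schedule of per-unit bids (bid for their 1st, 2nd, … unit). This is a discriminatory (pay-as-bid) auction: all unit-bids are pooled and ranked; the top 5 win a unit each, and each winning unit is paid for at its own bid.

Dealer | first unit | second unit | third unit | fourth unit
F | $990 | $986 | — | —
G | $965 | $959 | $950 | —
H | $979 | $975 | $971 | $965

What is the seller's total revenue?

Total revenue: $4,901

All unit-bids, highest first — top 5: 990 (F-1), 986 (F-2), 979 (H-1), 975 (H-2), 971 (H-3)
Next rejected bid: $965 (not a price — pay-as-bid).
Each winning unit pays its own bid.
Revenue = 990 + 986 + 979 + 975 + 971 = $4,901.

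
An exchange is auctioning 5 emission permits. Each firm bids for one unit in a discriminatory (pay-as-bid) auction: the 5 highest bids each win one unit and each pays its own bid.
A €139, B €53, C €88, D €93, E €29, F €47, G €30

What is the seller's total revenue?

Ordering the bids: 139 (A), 93 (D), 88 (C), 53 (B), 47 (F), 30 (G), 29 (E)
The 5 highest are A, D, C, B, F.
Total revenue = 139 + 93 + 88 + 53 + 47 = €420.

Total revenue: €420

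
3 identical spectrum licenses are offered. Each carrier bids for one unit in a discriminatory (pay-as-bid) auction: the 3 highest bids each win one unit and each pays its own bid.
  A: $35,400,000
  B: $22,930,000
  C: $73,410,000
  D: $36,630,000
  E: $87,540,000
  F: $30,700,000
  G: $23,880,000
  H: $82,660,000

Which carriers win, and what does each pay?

E $87,540,000, H $82,660,000, C $73,410,000

Bids ranked high→low: 87,540,000 (E), 82,660,000 (H), 73,410,000 (C), 36,630,000 (D), 35,400,000 (A), …
Winners (3 units): E, H, C.
Each winner pays its own bid: E $87,540,000, H $82,660,000, C $73,410,000.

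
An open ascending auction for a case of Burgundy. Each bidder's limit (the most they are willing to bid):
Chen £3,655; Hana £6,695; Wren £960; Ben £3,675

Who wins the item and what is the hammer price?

Limits in order: 6,695 (Hana) > 3,675 (Ben) > 3,655 (Chen) > 960 (Wren)
Once the price passes £3,675, only Hana is left; the hammer falls at Ben's limit of £3,675.

Hana wins at £3,675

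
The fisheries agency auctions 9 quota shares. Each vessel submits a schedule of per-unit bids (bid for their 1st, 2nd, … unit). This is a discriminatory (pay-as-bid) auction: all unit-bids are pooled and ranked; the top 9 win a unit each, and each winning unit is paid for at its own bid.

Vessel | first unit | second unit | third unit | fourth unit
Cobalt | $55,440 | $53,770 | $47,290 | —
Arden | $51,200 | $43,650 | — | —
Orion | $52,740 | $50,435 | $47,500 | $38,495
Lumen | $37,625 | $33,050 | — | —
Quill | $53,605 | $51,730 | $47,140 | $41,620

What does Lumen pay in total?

Lumen pays $0

All unit-bids, highest first — top 9: 55,440 (Cobalt-1), 53,770 (Cobalt-2), 53,605 (Quill-1), 52,740 (Orion-1), 51,730 (Quill-2), 51,200 (Arden-1), 50,435 (Orion-2), 47,500 (Orion-3), 47,290 (Cobalt-3)
Next rejected bid: $47,140 (not a price — pay-as-bid).
Lumen wins no units.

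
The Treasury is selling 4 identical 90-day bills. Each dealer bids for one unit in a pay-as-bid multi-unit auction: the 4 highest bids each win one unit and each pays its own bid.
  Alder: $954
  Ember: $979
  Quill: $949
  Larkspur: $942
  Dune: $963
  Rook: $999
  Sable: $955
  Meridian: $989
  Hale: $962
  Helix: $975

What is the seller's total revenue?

Total revenue: $3,942

Sorting: 999 (Rook), 989 (Meridian), 979 (Ember), 975 (Helix), 963 (Dune), 962 (Hale), …
Winners (4 units): Rook, Meridian, Ember, Helix.
Total revenue = 999 + 989 + 979 + 975 = $3,942.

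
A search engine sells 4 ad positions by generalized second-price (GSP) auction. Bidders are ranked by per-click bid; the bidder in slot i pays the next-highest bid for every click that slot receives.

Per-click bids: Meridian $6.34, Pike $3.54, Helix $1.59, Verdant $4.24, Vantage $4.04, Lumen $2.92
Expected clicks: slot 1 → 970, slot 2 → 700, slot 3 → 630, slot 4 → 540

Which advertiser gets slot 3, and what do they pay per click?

Per-click bids in order: $6.34 (Meridian) > $4.24 (Verdant) > $4.04 (Vantage) > $3.54 (Pike) > $2.92 (Lumen) > …
Slot 3 goes to the third-ranked bidder, Vantage, who pays the next bid down: $3.54/click.

Vantage; $3.54 per click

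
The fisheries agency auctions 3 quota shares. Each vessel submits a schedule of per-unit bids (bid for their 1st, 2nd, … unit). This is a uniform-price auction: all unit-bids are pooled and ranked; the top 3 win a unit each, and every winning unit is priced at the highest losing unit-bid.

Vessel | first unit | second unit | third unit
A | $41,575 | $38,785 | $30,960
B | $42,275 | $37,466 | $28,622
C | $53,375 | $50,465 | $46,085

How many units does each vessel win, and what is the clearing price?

C 3; clearing price $42,275

Merging the schedules and taking the best 3: 53,375 (C-1), 50,465 (C-2), 46,085 (C-3)
Highest rejected unit-bid = $42,275.
Allocation: C 3.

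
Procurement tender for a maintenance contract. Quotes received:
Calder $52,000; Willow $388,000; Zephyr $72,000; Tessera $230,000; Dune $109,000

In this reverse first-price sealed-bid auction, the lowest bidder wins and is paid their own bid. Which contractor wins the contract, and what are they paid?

Bids ranked: 52,000 (Calder) < 72,000 (Zephyr) < 109,000 (Dune) < 230,000 (Tessera) < 388,000 (Willow)
Calder has the lowest bid and is paid exactly that: $52,000.

Calder is paid $52,000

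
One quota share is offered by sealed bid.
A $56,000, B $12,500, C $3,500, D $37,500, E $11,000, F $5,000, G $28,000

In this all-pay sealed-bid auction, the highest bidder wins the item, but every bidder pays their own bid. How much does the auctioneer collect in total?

Sorting bids: 56,000 (A) > 37,500 (D) > 28,000 (G) > 12,500 (B) > 11,000 (E) > 5,000 (F) > …
Every bidder forfeits their bid regardless of winning.
Revenue = 56,000 + 12,500 + 3,500 + 37,500 + 11,000 + 5,000 + 28,000 = $153,500.

Total revenue: $153,500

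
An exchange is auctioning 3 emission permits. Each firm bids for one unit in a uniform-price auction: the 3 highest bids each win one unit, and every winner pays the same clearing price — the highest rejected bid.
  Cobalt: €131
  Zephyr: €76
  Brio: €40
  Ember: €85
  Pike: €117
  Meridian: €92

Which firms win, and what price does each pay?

Cobalt, Pike, Meridian; each pays €85

Bids ranked high→low: 131 (Cobalt), 117 (Pike), 92 (Meridian), 85 (Ember), 76 (Zephyr), …
The 3 highest are Cobalt, Pike, Meridian.
Highest unsuccessful bid: €85 → clearing price.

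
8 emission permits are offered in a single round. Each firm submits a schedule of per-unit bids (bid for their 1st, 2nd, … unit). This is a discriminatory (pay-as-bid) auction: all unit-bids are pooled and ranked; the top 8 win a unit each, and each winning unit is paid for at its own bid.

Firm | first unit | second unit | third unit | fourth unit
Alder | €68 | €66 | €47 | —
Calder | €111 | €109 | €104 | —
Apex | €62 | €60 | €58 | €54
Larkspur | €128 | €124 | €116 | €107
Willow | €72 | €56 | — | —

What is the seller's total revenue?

Total revenue: €871

Merging the schedules and taking the best 8: 128 (Larkspur-1), 124 (Larkspur-2), 116 (Larkspur-3), 111 (Calder-1), 109 (Calder-2), 107 (Larkspur-4), 104 (Calder-3), 72 (Willow-1)
Next rejected bid: €68 (not a price — pay-as-bid).
Each winning unit pays its own bid.
Revenue = 128 + 124 + 116 + 111 + 109 + 107 + 104 + 72 = €871.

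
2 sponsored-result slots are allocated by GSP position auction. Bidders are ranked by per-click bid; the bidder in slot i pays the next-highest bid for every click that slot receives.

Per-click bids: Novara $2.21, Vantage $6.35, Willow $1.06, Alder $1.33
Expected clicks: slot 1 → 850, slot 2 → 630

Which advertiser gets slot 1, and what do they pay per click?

Per-click bids in order: $6.35 (Vantage) > $2.21 (Novara) > $1.33 (Alder) > …
Slot 1 goes to the first-ranked bidder, Vantage, who pays the next bid down: $2.21/click.

Vantage; $2.21 per click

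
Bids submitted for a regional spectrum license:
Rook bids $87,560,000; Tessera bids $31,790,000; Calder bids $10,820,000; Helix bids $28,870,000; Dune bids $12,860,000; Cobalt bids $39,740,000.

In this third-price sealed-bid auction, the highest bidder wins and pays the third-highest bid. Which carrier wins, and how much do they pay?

Rook pays $31,790,000

Sorting bids: 87,560,000 (Rook) > 39,740,000 (Cobalt) > 31,790,000 (Tessera) > 28,870,000 (Helix) > 12,860,000 (Dune) > 10,820,000 (Calder)
Rook is highest; pays the third-highest bid, $31,790,000.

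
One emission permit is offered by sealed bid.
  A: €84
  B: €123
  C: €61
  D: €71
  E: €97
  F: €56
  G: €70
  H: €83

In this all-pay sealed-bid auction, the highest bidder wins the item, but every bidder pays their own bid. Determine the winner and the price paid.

Bids in order: 123 (B) > 97 (E) > 84 (A) > 83 (H) > 71 (D) > 70 (G) > …
B is highest and takes the item; every bidder forfeits their bid.

B pays €123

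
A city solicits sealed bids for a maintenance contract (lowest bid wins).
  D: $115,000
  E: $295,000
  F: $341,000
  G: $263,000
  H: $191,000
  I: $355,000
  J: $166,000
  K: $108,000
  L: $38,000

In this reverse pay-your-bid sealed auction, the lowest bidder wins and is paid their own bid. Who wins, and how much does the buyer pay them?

L is paid $38,000

Reverse pay-your-bid sealed auction: the lowest bidder wins and is paid their own bid.
Bids in order: 38,000 (L) < 108,000 (K) < 115,000 (D) < 166,000 (J) < 191,000 (H) < 263,000 (G) < …
L is lowest → is paid own bid, $38,000.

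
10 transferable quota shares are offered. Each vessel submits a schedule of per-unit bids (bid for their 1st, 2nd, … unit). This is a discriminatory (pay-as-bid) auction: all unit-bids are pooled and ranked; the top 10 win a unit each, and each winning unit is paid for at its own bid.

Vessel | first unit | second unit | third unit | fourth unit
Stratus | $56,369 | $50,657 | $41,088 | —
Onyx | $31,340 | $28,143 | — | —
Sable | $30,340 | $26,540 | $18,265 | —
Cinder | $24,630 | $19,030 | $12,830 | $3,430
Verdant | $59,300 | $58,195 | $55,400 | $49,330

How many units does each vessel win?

Merging the schedules and taking the best 10: 59,300 (Verdant-1), 58,195 (Verdant-2), 56,369 (Stratus-1), 55,400 (Verdant-3), 50,657 (Stratus-2), 49,330 (Verdant-4), 41,088 (Stratus-3), 31,340 (Onyx-1), 30,340 (Sable-1), 28,143 (Onyx-2)
Next rejected bid: $26,540 (not a price — pay-as-bid).
Allocation: Onyx 2, Sable 1, Stratus 3, Verdant 4.

Onyx 2, Sable 1, Stratus 3, Verdant 4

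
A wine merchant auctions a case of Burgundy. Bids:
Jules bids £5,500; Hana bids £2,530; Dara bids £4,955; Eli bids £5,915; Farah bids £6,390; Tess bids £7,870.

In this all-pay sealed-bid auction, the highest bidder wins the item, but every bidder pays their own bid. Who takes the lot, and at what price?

Tess pays £7,870

Bids ranked: 7,870 (Tess) > 6,390 (Farah) > 5,915 (Eli) > 5,500 (Jules) > 4,955 (Dara) > 2,530 (Hana)
Tess wins with the top bid; all bids are sunk regardless.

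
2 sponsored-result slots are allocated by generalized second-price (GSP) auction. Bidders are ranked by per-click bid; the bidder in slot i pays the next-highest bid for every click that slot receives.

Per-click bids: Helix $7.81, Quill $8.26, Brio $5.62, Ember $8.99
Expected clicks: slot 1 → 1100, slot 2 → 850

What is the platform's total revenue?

Sorting advertisers: $8.99 (Ember) > $8.26 (Quill) > $7.81 (Helix) > …
Slot 1: Ember pays $8.26 × 1100 = $9086.00
Slot 2: Quill pays $7.81 × 850 = $6638.50
Total = $15724.50

Total revenue: $15724.50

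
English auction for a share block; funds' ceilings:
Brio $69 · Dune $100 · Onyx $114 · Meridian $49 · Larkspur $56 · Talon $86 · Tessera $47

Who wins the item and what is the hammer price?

Onyx wins at $100

Limits in order: 114 (Onyx) > 100 (Dune) > 86 (Talon) > 69 (Brio) > 56 (Larkspur) > 49 (Meridian) > …
Bidding ends when Dune exits at $100; Onyx takes it.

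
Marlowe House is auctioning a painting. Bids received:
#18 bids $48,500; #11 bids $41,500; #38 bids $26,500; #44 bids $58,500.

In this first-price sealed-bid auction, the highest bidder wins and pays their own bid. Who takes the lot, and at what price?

Sorting bids: 58,500 (#44) > 48,500 (#18) > 41,500 (#11) > 26,500 (#38)
First-price: #44 pays what they bid, $58,500.

#44 pays $58,500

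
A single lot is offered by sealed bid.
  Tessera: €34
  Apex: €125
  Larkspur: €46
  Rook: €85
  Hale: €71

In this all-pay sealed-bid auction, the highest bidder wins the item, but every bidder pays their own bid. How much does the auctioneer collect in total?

Bids ranked: 125 (Apex) > 85 (Rook) > 71 (Hale) > 46 (Larkspur) > 34 (Tessera)
Every bidder forfeits their bid regardless of winning.
Revenue = 34 + 125 + 46 + 85 + 71 = €361.

Total revenue: €361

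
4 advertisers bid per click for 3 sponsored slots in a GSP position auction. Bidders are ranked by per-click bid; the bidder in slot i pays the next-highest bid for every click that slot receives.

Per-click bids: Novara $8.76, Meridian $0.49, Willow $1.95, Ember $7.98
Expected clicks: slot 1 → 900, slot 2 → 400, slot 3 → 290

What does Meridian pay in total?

Meridian pays $0.00

Sorting advertisers: $8.76 (Novara) > $7.98 (Ember) > $1.95 (Willow) > $0.49 (Meridian)
Meridian ranks below slot 3 → no slot, pays nothing.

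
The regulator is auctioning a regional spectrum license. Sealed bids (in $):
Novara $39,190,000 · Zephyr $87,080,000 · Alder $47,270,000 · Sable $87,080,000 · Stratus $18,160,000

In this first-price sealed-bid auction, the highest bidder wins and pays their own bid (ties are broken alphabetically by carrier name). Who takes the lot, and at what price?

Rule: the highest bidder wins and pays their own bid.
Bids in order: 87,080,000 (Sable) > 87,080,000 (Zephyr) > 47,270,000 (Alder) > 39,190,000 (Novara) > 18,160,000 (Stratus)
Tie at $87,080,000 → Sable wins by tie-break.
Sable is highest → pays own bid, $87,080,000.

Sable pays $87,080,000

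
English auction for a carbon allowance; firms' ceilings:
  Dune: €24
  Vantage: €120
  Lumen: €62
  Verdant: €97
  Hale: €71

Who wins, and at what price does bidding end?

Vantage wins at €97

Limits ranked: 120 (Vantage) > 97 (Verdant) > 71 (Hale) > 62 (Lumen) > 24 (Dune)
Bidding ends when Verdant exits at €97; Vantage takes it.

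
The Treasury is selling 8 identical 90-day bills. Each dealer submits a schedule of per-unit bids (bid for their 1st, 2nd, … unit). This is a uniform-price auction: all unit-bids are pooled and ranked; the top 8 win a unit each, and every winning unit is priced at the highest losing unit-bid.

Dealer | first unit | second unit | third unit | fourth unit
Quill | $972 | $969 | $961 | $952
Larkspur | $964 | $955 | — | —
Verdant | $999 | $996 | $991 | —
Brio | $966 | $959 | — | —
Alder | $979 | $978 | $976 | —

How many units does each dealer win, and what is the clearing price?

Alder 3, Quill 2, Verdant 3; clearing price $966

All unit-bids, highest first — top 8: 999 (Verdant-1), 996 (Verdant-2), 991 (Verdant-3), 979 (Alder-1), 978 (Alder-2), 976 (Alder-3), 972 (Quill-1), 969 (Quill-2)
The (k+1)-th unit-bid is $966.
Allocation: Alder 3, Quill 2, Verdant 3.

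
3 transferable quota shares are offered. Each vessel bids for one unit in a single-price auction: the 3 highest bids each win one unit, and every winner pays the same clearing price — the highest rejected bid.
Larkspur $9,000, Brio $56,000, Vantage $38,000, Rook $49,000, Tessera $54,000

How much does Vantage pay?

Vantage pays $0

Ordering the bids: 56,000 (Brio), 54,000 (Tessera), 49,000 (Rook), 38,000 (Vantage), 9,000 (Larkspur)
Winners (3 units): Brio, Tessera, Rook.
First losing bid is Vantage's $38,000, which sets the uniform price.
Vantage does not win → pays $0.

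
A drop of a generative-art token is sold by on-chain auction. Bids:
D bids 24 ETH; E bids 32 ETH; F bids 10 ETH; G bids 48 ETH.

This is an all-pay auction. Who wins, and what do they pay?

Rule: the highest bidder wins the item, but every bidder pays their own bid.
Sorting bids: 48 (G) > 32 (E) > 24 (D) > 10 (F)
G wins with the top bid; all bids are sunk regardless.

G pays 48 ETH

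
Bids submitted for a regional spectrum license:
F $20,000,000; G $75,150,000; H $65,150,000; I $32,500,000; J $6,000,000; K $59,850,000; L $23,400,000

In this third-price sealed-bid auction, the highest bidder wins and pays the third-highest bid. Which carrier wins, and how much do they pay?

Bids in order: 75,150,000 (G) > 65,150,000 (H) > 59,850,000 (K) > 32,500,000 (I) > 23,400,000 (L) > 20,000,000 (F) > …
G wins; payment is bid #3 in the ranking = $59,850,000.

G pays $59,850,000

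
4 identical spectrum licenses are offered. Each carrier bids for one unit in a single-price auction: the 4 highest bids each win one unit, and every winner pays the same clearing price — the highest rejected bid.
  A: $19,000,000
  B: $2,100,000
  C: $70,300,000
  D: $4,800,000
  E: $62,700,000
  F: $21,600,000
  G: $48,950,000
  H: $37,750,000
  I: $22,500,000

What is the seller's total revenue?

Total revenue: $90,000,000

Bids ranked high→low: 70,300,000 (C), 62,700,000 (E), 48,950,000 (G), 37,750,000 (H), 22,500,000 (I), 21,600,000 (F), …
Top 4: C, E, G, H.
Clearing price = highest rejected bid = $22,500,000.
Total revenue = 4 × $22,500,000 = $90,000,000.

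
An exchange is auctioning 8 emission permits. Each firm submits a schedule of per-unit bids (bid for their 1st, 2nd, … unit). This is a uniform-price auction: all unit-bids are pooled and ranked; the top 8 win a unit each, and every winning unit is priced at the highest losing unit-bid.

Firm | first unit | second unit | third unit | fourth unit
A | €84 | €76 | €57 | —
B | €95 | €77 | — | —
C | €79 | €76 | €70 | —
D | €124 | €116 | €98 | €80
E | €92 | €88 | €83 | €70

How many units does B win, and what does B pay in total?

Pooled unit-bids ranked (top 8): 124 (D-1), 116 (D-2), 98 (D-3), 95 (B-1), 92 (E-1), 88 (E-2), 84 (A-1), 83 (E-3)
The (k+1)-th unit-bid is €80.
B wins 1 unit(s) at €80 each.

B: 1 unit, pays €80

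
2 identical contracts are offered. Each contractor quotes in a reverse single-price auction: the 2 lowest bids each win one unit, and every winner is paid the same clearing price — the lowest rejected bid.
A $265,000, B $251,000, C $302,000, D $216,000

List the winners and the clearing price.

Sorting: 216,000 (D), 251,000 (B), 265,000 (A), 302,000 (C)
Winners (2 units): D, B.
Lowest unsuccessful bid: $265,000 → clearing price.

D, B; each is paid $265,000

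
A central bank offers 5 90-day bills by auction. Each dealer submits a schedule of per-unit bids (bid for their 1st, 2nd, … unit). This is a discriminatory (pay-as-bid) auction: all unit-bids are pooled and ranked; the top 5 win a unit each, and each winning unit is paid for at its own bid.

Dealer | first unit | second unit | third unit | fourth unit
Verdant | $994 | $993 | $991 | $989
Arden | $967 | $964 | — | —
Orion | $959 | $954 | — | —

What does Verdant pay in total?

All unit-bids, highest first — top 5: 994 (Verdant-1), 993 (Verdant-2), 991 (Verdant-3), 989 (Verdant-4), 967 (Arden-1)
Next rejected bid: $964 (not a price — pay-as-bid).
Verdant's winning unit-bids: 994 + 993 + 991 + 989 = $3,967.

Verdant pays $3,967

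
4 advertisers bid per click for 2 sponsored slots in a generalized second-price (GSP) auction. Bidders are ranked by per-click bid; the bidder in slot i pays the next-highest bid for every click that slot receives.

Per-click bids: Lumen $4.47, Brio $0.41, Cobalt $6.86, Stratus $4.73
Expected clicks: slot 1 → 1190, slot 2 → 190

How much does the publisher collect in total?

Per-click bids in order: $6.86 (Cobalt) > $4.73 (Stratus) > $4.47 (Lumen) > …
Slot 1: Cobalt pays $4.73 × 1190 = $5628.70
Slot 2: Stratus pays $4.47 × 190 = $849.30
Total = $6478.00

Total revenue: $6478.00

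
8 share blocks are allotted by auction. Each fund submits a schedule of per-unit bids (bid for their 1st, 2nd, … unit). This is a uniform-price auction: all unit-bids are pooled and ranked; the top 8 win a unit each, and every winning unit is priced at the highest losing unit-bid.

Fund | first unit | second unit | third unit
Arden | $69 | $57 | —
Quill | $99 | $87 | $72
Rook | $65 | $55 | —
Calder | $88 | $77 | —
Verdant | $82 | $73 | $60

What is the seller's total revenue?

All unit-bids, highest first — top 8: 99 (Quill-1), 88 (Calder-1), 87 (Quill-2), 82 (Verdant-1), 77 (Calder-2), 73 (Verdant-2), 72 (Quill-3), 69 (Arden-1)
The (k+1)-th unit-bid is $65.
Allocation: Arden 1, Calder 2, Quill 3, Verdant 2. Every unit priced at $65.
Revenue = 8 × 65 = $520.

Total revenue: $520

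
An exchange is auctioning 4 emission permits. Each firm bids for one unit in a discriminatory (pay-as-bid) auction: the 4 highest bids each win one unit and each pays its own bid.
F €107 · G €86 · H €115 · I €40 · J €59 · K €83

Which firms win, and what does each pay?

Sorting: 115 (H), 107 (F), 86 (G), 83 (K), 59 (J), 40 (I)
The 4 highest are H, F, G, K.
Each winner pays its own bid: H €115, F €107, G €86, K €83.

H €115, F €107, G €86, K €83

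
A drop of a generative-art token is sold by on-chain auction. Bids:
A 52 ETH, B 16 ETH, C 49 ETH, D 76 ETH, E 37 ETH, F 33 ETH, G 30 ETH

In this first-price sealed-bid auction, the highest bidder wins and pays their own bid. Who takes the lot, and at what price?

D pays 76 ETH

Bids in order: 76 (D) > 52 (A) > 49 (C) > 37 (E) > 33 (F) > 30 (G) > …
D has the highest bid and pays exactly that: 76 ETH.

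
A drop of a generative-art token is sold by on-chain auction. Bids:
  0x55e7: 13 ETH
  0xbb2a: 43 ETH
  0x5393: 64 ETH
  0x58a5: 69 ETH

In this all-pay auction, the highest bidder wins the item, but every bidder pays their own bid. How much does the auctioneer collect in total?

Bids in order: 69 (0x58a5) > 64 (0x5393) > 43 (0xbb2a) > 13 (0x55e7)
Every bidder forfeits their bid regardless of winning.
Revenue = 13 + 43 + 64 + 69 = 189 ETH.

Total revenue: 189 ETH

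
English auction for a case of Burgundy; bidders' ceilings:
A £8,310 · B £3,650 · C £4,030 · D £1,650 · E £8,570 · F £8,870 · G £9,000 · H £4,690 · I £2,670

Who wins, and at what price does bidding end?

Sorting limits: 9,000 (G) > 8,870 (F) > 8,570 (E) > 8,310 (A) > 4,690 (H) > 4,030 (C) > …
F is the last rival to drop out, at £8,870; G remains and wins at that price.

G wins at £8,870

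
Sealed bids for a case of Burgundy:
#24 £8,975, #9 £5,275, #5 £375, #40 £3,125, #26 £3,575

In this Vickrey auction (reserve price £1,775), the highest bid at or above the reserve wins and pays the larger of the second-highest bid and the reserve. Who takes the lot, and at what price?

Bids in order: 8,975 (#24) > 5,275 (#9) > 3,575 (#26) > 3,125 (#40) > 375 (#5)
Highest eligible bid: #24 at £8,975.
max(second-highest £5,275, reserve £1,775) = £5,275; the reserve does not bind.

#24 pays £5,275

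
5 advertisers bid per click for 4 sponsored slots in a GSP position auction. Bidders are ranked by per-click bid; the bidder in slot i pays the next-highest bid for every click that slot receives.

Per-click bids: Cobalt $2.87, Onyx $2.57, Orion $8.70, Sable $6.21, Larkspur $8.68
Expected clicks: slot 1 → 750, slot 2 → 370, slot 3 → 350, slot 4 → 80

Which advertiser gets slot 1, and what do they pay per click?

Ranked by bid: $8.70 (Orion) > $8.68 (Larkspur) > $6.21 (Sable) > $2.87 (Cobalt) > $2.57 (Onyx)
Slot 1 goes to the first-ranked bidder, Orion, who pays the next bid down: $8.68/click.

Orion; $8.68 per click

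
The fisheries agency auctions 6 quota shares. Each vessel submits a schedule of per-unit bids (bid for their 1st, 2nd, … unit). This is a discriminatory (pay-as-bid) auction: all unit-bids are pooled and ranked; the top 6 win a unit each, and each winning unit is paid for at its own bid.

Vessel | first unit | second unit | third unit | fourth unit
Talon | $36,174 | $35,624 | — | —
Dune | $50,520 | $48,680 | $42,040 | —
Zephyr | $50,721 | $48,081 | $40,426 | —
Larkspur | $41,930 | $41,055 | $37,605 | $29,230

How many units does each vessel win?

Dune 3, Larkspur 1, Zephyr 2

All unit-bids, highest first — top 6: 50,721 (Zephyr-1), 50,520 (Dune-1), 48,680 (Dune-2), 48,081 (Zephyr-2), 42,040 (Dune-3), 41,930 (Larkspur-1)
Next rejected bid: $41,055 (not a price — pay-as-bid).
Allocation: Dune 3, Larkspur 1, Zephyr 2.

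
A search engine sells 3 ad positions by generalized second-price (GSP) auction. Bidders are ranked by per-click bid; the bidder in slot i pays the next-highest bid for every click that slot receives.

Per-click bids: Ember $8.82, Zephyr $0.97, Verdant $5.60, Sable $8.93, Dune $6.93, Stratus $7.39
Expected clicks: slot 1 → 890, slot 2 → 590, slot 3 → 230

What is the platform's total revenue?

Sorting advertisers: $8.93 (Sable) > $8.82 (Ember) > $7.39 (Stratus) > $6.93 (Dune) > …
Slot 1: Sable pays $8.82 × 890 = $7849.80
Slot 2: Ember pays $7.39 × 590 = $4360.10
Slot 3: Stratus pays $6.93 × 230 = $1593.90
Total = $13803.80

Total revenue: $13803.80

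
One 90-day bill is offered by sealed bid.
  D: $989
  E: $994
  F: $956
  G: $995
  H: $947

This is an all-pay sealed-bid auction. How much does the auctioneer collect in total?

Rule: the highest bidder wins the item, but every bidder pays their own bid.
Bids ranked: 995 (G) > 994 (E) > 989 (D) > 956 (F) > 947 (H)
G wins with the top bid; all bids are sunk regardless.
Every bidder forfeits their bid regardless of winning.
Revenue = 989 + 994 + 956 + 995 + 947 = $4,881.

Total revenue: $4,881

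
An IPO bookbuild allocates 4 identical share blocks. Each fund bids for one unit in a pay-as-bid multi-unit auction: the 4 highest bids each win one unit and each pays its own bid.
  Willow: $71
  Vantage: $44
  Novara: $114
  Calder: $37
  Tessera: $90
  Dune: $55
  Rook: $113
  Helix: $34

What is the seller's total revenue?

Sorting: 114 (Novara), 113 (Rook), 90 (Tessera), 71 (Willow), 55 (Dune), 44 (Vantage), …
Top 4: Novara, Rook, Tessera, Willow.
Total revenue = 114 + 113 + 90 + 71 = $388.

Total revenue: $388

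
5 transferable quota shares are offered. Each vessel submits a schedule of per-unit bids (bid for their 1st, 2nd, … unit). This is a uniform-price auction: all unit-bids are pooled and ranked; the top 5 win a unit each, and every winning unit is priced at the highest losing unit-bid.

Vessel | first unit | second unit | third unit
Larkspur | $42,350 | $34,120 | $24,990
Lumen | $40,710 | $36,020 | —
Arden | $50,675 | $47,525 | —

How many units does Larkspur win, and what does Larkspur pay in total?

Larkspur: 1 unit, pays $34,120

Pooled unit-bids ranked (top 5): 50,675 (Arden-1), 47,525 (Arden-2), 42,350 (Larkspur-1), 40,710 (Lumen-1), 36,020 (Lumen-2)
Highest rejected unit-bid = $34,120.
Larkspur wins 1 unit(s) at $34,120 each.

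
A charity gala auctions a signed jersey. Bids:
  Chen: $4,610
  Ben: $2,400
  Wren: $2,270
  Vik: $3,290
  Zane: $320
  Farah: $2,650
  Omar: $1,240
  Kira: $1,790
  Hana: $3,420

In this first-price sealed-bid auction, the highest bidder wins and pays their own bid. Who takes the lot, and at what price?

Bids ranked: 4,610 (Chen) > 3,420 (Hana) > 3,290 (Vik) > 2,650 (Farah) > 2,400 (Ben) > 2,270 (Wren) > …
First-price: Chen pays what they bid, $4,610.

Chen pays $4,610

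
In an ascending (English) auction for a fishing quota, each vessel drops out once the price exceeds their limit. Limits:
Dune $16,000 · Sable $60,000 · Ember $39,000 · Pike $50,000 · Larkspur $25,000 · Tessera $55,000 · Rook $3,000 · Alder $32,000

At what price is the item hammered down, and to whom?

Sable wins at $55,000

Sorting limits: 60,000 (Sable) > 55,000 (Tessera) > 50,000 (Pike) > 39,000 (Ember) > 32,000 (Alder) > 25,000 (Larkspur) > …
Bidding ends when Tessera exits at $55,000; Sable takes it.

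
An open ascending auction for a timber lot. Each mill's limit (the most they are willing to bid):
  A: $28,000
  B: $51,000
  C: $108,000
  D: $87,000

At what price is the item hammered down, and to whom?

C wins at $87,000

Sorting limits: 108,000 (C) > 87,000 (D) > 51,000 (B) > 28,000 (A)
Once the price passes $87,000, only C is left; the hammer falls at D's limit of $87,000.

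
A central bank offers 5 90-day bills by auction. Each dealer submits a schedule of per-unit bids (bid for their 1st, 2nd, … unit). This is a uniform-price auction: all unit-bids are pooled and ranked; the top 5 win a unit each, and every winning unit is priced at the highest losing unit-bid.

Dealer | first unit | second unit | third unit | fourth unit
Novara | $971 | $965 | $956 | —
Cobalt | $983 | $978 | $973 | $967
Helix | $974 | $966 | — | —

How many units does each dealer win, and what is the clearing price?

Cobalt 3, Helix 1, Novara 1; clearing price $967

All unit-bids, highest first — top 5: 983 (Cobalt-1), 978 (Cobalt-2), 974 (Helix-1), 973 (Cobalt-3), 971 (Novara-1)
Highest rejected unit-bid = $967.
Allocation: Cobalt 3, Helix 1, Novara 1.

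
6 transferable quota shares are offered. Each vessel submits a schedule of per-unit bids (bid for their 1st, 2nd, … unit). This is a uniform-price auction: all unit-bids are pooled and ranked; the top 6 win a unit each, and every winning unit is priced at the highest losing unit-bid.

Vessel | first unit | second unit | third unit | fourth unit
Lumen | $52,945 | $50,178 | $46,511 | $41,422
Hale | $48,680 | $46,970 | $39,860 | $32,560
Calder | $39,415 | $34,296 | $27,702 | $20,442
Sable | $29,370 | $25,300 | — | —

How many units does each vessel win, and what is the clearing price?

Hale 2, Lumen 4; clearing price $39,860

Pooled unit-bids ranked (top 6): 52,945 (Lumen-1), 50,178 (Lumen-2), 48,680 (Hale-1), 46,970 (Hale-2), 46,511 (Lumen-3), 41,422 (Lumen-4)
Highest rejected unit-bid = $39,860.
Allocation: Hale 2, Lumen 4.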